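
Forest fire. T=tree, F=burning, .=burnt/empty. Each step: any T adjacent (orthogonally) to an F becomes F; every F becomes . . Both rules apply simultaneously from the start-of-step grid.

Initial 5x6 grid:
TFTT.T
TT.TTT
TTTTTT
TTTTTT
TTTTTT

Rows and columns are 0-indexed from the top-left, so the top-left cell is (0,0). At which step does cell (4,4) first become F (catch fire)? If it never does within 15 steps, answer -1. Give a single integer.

Step 1: cell (4,4)='T' (+3 fires, +1 burnt)
Step 2: cell (4,4)='T' (+3 fires, +3 burnt)
Step 3: cell (4,4)='T' (+4 fires, +3 burnt)
Step 4: cell (4,4)='T' (+5 fires, +4 burnt)
Step 5: cell (4,4)='T' (+5 fires, +5 burnt)
Step 6: cell (4,4)='T' (+4 fires, +5 burnt)
Step 7: cell (4,4)='F' (+2 fires, +4 burnt)
  -> target ignites at step 7
Step 8: cell (4,4)='.' (+1 fires, +2 burnt)
Step 9: cell (4,4)='.' (+0 fires, +1 burnt)
  fire out at step 9

7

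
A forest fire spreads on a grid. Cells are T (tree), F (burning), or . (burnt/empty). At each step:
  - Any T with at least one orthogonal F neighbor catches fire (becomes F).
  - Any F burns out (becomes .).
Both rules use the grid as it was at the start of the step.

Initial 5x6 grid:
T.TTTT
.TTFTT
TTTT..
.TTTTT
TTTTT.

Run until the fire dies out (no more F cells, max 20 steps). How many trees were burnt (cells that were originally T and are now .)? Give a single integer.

Answer: 22

Derivation:
Step 1: +4 fires, +1 burnt (F count now 4)
Step 2: +6 fires, +4 burnt (F count now 6)
Step 3: +5 fires, +6 burnt (F count now 5)
Step 4: +5 fires, +5 burnt (F count now 5)
Step 5: +1 fires, +5 burnt (F count now 1)
Step 6: +1 fires, +1 burnt (F count now 1)
Step 7: +0 fires, +1 burnt (F count now 0)
Fire out after step 7
Initially T: 23, now '.': 29
Total burnt (originally-T cells now '.'): 22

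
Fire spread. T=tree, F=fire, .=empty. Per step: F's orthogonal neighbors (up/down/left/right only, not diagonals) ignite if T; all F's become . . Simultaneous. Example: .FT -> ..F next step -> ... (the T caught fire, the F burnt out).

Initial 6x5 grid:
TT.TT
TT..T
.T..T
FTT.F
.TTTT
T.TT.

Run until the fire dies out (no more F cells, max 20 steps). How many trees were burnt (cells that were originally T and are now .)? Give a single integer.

Answer: 17

Derivation:
Step 1: +3 fires, +2 burnt (F count now 3)
Step 2: +5 fires, +3 burnt (F count now 5)
Step 3: +4 fires, +5 burnt (F count now 4)
Step 4: +4 fires, +4 burnt (F count now 4)
Step 5: +1 fires, +4 burnt (F count now 1)
Step 6: +0 fires, +1 burnt (F count now 0)
Fire out after step 6
Initially T: 18, now '.': 29
Total burnt (originally-T cells now '.'): 17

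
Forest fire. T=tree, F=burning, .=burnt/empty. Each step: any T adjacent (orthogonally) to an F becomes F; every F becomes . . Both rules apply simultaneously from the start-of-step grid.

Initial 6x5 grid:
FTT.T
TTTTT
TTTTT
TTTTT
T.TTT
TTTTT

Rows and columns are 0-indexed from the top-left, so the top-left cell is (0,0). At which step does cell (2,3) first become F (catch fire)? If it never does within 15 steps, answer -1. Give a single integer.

Step 1: cell (2,3)='T' (+2 fires, +1 burnt)
Step 2: cell (2,3)='T' (+3 fires, +2 burnt)
Step 3: cell (2,3)='T' (+3 fires, +3 burnt)
Step 4: cell (2,3)='T' (+4 fires, +3 burnt)
Step 5: cell (2,3)='F' (+4 fires, +4 burnt)
  -> target ignites at step 5
Step 6: cell (2,3)='.' (+5 fires, +4 burnt)
Step 7: cell (2,3)='.' (+3 fires, +5 burnt)
Step 8: cell (2,3)='.' (+2 fires, +3 burnt)
Step 9: cell (2,3)='.' (+1 fires, +2 burnt)
Step 10: cell (2,3)='.' (+0 fires, +1 burnt)
  fire out at step 10

5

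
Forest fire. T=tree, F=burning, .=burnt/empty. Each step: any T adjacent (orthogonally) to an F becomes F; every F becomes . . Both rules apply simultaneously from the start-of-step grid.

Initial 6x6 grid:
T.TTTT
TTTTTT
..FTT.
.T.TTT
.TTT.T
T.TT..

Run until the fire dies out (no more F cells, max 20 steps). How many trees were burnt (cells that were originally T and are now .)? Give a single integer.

Answer: 23

Derivation:
Step 1: +2 fires, +1 burnt (F count now 2)
Step 2: +5 fires, +2 burnt (F count now 5)
Step 3: +5 fires, +5 burnt (F count now 5)
Step 4: +6 fires, +5 burnt (F count now 6)
Step 5: +4 fires, +6 burnt (F count now 4)
Step 6: +1 fires, +4 burnt (F count now 1)
Step 7: +0 fires, +1 burnt (F count now 0)
Fire out after step 7
Initially T: 24, now '.': 35
Total burnt (originally-T cells now '.'): 23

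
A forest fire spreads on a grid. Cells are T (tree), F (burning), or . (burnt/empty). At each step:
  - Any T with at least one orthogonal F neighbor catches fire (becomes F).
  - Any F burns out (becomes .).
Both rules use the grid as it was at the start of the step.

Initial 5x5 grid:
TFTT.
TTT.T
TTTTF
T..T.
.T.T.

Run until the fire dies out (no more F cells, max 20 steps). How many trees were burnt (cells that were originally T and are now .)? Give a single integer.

Answer: 14

Derivation:
Step 1: +5 fires, +2 burnt (F count now 5)
Step 2: +6 fires, +5 burnt (F count now 6)
Step 3: +2 fires, +6 burnt (F count now 2)
Step 4: +1 fires, +2 burnt (F count now 1)
Step 5: +0 fires, +1 burnt (F count now 0)
Fire out after step 5
Initially T: 15, now '.': 24
Total burnt (originally-T cells now '.'): 14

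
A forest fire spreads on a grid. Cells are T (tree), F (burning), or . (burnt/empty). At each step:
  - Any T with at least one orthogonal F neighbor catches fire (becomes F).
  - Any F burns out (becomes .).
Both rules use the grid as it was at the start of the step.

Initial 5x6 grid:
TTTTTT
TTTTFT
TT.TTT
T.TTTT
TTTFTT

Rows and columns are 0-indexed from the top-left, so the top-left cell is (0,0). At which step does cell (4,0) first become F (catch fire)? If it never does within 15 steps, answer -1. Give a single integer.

Step 1: cell (4,0)='T' (+7 fires, +2 burnt)
Step 2: cell (4,0)='T' (+9 fires, +7 burnt)
Step 3: cell (4,0)='F' (+4 fires, +9 burnt)
  -> target ignites at step 3
Step 4: cell (4,0)='.' (+4 fires, +4 burnt)
Step 5: cell (4,0)='.' (+2 fires, +4 burnt)
Step 6: cell (4,0)='.' (+0 fires, +2 burnt)
  fire out at step 6

3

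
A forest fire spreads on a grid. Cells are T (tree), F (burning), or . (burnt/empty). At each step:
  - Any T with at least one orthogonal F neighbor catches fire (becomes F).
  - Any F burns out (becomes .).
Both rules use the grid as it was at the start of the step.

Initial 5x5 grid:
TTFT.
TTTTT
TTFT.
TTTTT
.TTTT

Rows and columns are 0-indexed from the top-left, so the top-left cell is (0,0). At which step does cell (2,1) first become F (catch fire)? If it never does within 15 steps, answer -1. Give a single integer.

Step 1: cell (2,1)='F' (+6 fires, +2 burnt)
  -> target ignites at step 1
Step 2: cell (2,1)='.' (+7 fires, +6 burnt)
Step 3: cell (2,1)='.' (+6 fires, +7 burnt)
Step 4: cell (2,1)='.' (+1 fires, +6 burnt)
Step 5: cell (2,1)='.' (+0 fires, +1 burnt)
  fire out at step 5

1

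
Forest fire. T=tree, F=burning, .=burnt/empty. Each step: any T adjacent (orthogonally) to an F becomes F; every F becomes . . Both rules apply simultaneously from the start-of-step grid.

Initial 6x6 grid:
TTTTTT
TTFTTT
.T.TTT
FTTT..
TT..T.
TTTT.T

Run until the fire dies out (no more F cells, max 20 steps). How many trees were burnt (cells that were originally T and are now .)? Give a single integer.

Answer: 24

Derivation:
Step 1: +5 fires, +2 burnt (F count now 5)
Step 2: +9 fires, +5 burnt (F count now 9)
Step 3: +6 fires, +9 burnt (F count now 6)
Step 4: +3 fires, +6 burnt (F count now 3)
Step 5: +1 fires, +3 burnt (F count now 1)
Step 6: +0 fires, +1 burnt (F count now 0)
Fire out after step 6
Initially T: 26, now '.': 34
Total burnt (originally-T cells now '.'): 24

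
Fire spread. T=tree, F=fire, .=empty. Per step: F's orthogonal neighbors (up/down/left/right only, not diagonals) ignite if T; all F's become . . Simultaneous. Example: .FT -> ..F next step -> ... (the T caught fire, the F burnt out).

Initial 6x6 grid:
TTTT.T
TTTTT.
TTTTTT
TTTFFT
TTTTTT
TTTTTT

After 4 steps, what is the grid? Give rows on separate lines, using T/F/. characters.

Step 1: 6 trees catch fire, 2 burn out
  TTTT.T
  TTTTT.
  TTTFFT
  TTF..F
  TTTFFT
  TTTTTT
Step 2: 9 trees catch fire, 6 burn out
  TTTT.T
  TTTFF.
  TTF..F
  TF....
  TTF..F
  TTTFFT
Step 3: 7 trees catch fire, 9 burn out
  TTTF.T
  TTF...
  TF....
  F.....
  TF....
  TTF..F
Step 4: 5 trees catch fire, 7 burn out
  TTF..T
  TF....
  F.....
  ......
  F.....
  TF....

TTF..T
TF....
F.....
......
F.....
TF....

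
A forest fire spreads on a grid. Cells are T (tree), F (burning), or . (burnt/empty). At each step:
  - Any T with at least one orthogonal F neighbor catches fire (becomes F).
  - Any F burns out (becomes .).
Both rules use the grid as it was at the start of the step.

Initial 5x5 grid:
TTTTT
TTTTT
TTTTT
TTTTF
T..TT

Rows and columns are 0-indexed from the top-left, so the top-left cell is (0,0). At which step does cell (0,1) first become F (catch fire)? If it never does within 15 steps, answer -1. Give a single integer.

Step 1: cell (0,1)='T' (+3 fires, +1 burnt)
Step 2: cell (0,1)='T' (+4 fires, +3 burnt)
Step 3: cell (0,1)='T' (+4 fires, +4 burnt)
Step 4: cell (0,1)='T' (+4 fires, +4 burnt)
Step 5: cell (0,1)='T' (+4 fires, +4 burnt)
Step 6: cell (0,1)='F' (+2 fires, +4 burnt)
  -> target ignites at step 6
Step 7: cell (0,1)='.' (+1 fires, +2 burnt)
Step 8: cell (0,1)='.' (+0 fires, +1 burnt)
  fire out at step 8

6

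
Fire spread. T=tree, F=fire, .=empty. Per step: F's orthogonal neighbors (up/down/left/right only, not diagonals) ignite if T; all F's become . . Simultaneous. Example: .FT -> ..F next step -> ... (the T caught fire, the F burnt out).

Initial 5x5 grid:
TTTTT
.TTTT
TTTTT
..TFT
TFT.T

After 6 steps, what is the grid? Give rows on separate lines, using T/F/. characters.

Step 1: 5 trees catch fire, 2 burn out
  TTTTT
  .TTTT
  TTTFT
  ..F.F
  F.F.T
Step 2: 4 trees catch fire, 5 burn out
  TTTTT
  .TTFT
  TTF.F
  .....
  ....F
Step 3: 4 trees catch fire, 4 burn out
  TTTFT
  .TF.F
  TF...
  .....
  .....
Step 4: 4 trees catch fire, 4 burn out
  TTF.F
  .F...
  F....
  .....
  .....
Step 5: 1 trees catch fire, 4 burn out
  TF...
  .....
  .....
  .....
  .....
Step 6: 1 trees catch fire, 1 burn out
  F....
  .....
  .....
  .....
  .....

F....
.....
.....
.....
.....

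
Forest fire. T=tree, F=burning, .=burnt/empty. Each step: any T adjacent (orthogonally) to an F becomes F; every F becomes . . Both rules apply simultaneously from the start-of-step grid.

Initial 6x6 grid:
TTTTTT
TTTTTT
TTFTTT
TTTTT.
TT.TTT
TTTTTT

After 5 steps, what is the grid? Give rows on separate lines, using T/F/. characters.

Step 1: 4 trees catch fire, 1 burn out
  TTTTTT
  TTFTTT
  TF.FTT
  TTFTT.
  TT.TTT
  TTTTTT
Step 2: 7 trees catch fire, 4 burn out
  TTFTTT
  TF.FTT
  F...FT
  TF.FT.
  TT.TTT
  TTTTTT
Step 3: 9 trees catch fire, 7 burn out
  TF.FTT
  F...FT
  .....F
  F...F.
  TF.FTT
  TTTTTT
Step 4: 7 trees catch fire, 9 burn out
  F...FT
  .....F
  ......
  ......
  F...FT
  TFTFTT
Step 5: 5 trees catch fire, 7 burn out
  .....F
  ......
  ......
  ......
  .....F
  F.F.FT

.....F
......
......
......
.....F
F.F.FT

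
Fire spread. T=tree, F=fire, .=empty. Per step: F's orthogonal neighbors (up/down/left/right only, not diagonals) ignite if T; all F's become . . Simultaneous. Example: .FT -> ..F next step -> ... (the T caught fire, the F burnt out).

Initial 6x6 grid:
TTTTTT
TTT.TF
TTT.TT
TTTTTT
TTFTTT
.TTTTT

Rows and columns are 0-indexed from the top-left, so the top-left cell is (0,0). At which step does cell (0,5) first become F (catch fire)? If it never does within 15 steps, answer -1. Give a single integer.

Step 1: cell (0,5)='F' (+7 fires, +2 burnt)
  -> target ignites at step 1
Step 2: cell (0,5)='.' (+10 fires, +7 burnt)
Step 3: cell (0,5)='.' (+7 fires, +10 burnt)
Step 4: cell (0,5)='.' (+4 fires, +7 burnt)
Step 5: cell (0,5)='.' (+2 fires, +4 burnt)
Step 6: cell (0,5)='.' (+1 fires, +2 burnt)
Step 7: cell (0,5)='.' (+0 fires, +1 burnt)
  fire out at step 7

1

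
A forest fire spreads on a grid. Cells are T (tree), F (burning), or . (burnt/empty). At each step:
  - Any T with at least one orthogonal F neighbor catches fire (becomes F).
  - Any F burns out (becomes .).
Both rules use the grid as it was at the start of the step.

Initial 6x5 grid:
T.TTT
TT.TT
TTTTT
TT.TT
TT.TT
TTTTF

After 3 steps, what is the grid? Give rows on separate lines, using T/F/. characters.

Step 1: 2 trees catch fire, 1 burn out
  T.TTT
  TT.TT
  TTTTT
  TT.TT
  TT.TF
  TTTF.
Step 2: 3 trees catch fire, 2 burn out
  T.TTT
  TT.TT
  TTTTT
  TT.TF
  TT.F.
  TTF..
Step 3: 3 trees catch fire, 3 burn out
  T.TTT
  TT.TT
  TTTTF
  TT.F.
  TT...
  TF...

T.TTT
TT.TT
TTTTF
TT.F.
TT...
TF...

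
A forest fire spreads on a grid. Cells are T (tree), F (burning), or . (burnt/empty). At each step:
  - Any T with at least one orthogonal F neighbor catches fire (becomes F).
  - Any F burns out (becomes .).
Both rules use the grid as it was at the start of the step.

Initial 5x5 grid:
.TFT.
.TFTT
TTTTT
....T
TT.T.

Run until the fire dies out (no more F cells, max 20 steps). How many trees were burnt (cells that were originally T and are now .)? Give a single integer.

Step 1: +5 fires, +2 burnt (F count now 5)
Step 2: +3 fires, +5 burnt (F count now 3)
Step 3: +2 fires, +3 burnt (F count now 2)
Step 4: +1 fires, +2 burnt (F count now 1)
Step 5: +0 fires, +1 burnt (F count now 0)
Fire out after step 5
Initially T: 14, now '.': 22
Total burnt (originally-T cells now '.'): 11

Answer: 11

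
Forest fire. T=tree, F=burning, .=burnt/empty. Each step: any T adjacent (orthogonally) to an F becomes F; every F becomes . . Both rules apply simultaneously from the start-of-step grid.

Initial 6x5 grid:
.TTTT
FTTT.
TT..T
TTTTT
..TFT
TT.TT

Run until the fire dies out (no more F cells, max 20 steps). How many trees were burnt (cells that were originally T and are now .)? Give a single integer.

Step 1: +6 fires, +2 burnt (F count now 6)
Step 2: +7 fires, +6 burnt (F count now 7)
Step 3: +4 fires, +7 burnt (F count now 4)
Step 4: +1 fires, +4 burnt (F count now 1)
Step 5: +1 fires, +1 burnt (F count now 1)
Step 6: +0 fires, +1 burnt (F count now 0)
Fire out after step 6
Initially T: 21, now '.': 28
Total burnt (originally-T cells now '.'): 19

Answer: 19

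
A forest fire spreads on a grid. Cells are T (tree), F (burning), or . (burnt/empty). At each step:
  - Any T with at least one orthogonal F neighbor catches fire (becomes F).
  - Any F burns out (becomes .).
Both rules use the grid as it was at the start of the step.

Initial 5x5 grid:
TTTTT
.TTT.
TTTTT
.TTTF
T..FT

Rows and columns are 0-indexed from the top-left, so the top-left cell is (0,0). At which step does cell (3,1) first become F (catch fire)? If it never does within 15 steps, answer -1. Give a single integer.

Step 1: cell (3,1)='T' (+3 fires, +2 burnt)
Step 2: cell (3,1)='T' (+2 fires, +3 burnt)
Step 3: cell (3,1)='F' (+3 fires, +2 burnt)
  -> target ignites at step 3
Step 4: cell (3,1)='.' (+3 fires, +3 burnt)
Step 5: cell (3,1)='.' (+4 fires, +3 burnt)
Step 6: cell (3,1)='.' (+1 fires, +4 burnt)
Step 7: cell (3,1)='.' (+1 fires, +1 burnt)
Step 8: cell (3,1)='.' (+0 fires, +1 burnt)
  fire out at step 8

3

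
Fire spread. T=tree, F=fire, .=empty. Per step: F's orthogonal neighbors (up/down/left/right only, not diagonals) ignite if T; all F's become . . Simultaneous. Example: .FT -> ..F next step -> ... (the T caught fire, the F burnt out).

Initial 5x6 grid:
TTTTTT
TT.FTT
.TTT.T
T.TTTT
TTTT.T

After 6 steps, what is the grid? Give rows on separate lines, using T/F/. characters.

Step 1: 3 trees catch fire, 1 burn out
  TTTFTT
  TT..FT
  .TTF.T
  T.TTTT
  TTTT.T
Step 2: 5 trees catch fire, 3 burn out
  TTF.FT
  TT...F
  .TF..T
  T.TFTT
  TTTT.T
Step 3: 7 trees catch fire, 5 burn out
  TF...F
  TT....
  .F...F
  T.F.FT
  TTTF.T
Step 4: 4 trees catch fire, 7 burn out
  F.....
  TF....
  ......
  T....F
  TTF..T
Step 5: 3 trees catch fire, 4 burn out
  ......
  F.....
  ......
  T.....
  TF...F
Step 6: 1 trees catch fire, 3 burn out
  ......
  ......
  ......
  T.....
  F.....

......
......
......
T.....
F.....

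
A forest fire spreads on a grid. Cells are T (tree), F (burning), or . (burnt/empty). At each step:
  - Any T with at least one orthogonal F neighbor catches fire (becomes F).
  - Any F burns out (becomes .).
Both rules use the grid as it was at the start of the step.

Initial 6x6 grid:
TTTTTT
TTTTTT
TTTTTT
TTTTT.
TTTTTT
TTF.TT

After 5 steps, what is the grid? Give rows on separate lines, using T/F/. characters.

Step 1: 2 trees catch fire, 1 burn out
  TTTTTT
  TTTTTT
  TTTTTT
  TTTTT.
  TTFTTT
  TF..TT
Step 2: 4 trees catch fire, 2 burn out
  TTTTTT
  TTTTTT
  TTTTTT
  TTFTT.
  TF.FTT
  F...TT
Step 3: 5 trees catch fire, 4 burn out
  TTTTTT
  TTTTTT
  TTFTTT
  TF.FT.
  F...FT
  ....TT
Step 4: 7 trees catch fire, 5 burn out
  TTTTTT
  TTFTTT
  TF.FTT
  F...F.
  .....F
  ....FT
Step 5: 6 trees catch fire, 7 burn out
  TTFTTT
  TF.FTT
  F...FT
  ......
  ......
  .....F

TTFTTT
TF.FTT
F...FT
......
......
.....F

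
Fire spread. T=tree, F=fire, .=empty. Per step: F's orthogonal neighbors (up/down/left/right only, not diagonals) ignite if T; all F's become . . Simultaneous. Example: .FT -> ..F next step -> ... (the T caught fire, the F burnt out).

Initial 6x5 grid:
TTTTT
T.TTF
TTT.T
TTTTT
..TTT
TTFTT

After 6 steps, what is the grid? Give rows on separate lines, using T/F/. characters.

Step 1: 6 trees catch fire, 2 burn out
  TTTTF
  T.TF.
  TTT.F
  TTTTT
  ..FTT
  TF.FT
Step 2: 7 trees catch fire, 6 burn out
  TTTF.
  T.F..
  TTT..
  TTFTF
  ...FT
  F...F
Step 3: 5 trees catch fire, 7 burn out
  TTF..
  T....
  TTF..
  TF.F.
  ....F
  .....
Step 4: 3 trees catch fire, 5 burn out
  TF...
  T....
  TF...
  F....
  .....
  .....
Step 5: 2 trees catch fire, 3 burn out
  F....
  T....
  F....
  .....
  .....
  .....
Step 6: 1 trees catch fire, 2 burn out
  .....
  F....
  .....
  .....
  .....
  .....

.....
F....
.....
.....
.....
.....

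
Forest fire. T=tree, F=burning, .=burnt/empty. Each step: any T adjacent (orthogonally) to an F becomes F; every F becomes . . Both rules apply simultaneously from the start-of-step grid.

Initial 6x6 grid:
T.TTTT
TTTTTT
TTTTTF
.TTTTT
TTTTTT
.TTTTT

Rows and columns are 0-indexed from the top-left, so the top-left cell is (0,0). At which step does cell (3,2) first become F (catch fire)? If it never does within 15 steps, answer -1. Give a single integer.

Step 1: cell (3,2)='T' (+3 fires, +1 burnt)
Step 2: cell (3,2)='T' (+5 fires, +3 burnt)
Step 3: cell (3,2)='T' (+6 fires, +5 burnt)
Step 4: cell (3,2)='F' (+6 fires, +6 burnt)
  -> target ignites at step 4
Step 5: cell (3,2)='.' (+6 fires, +6 burnt)
Step 6: cell (3,2)='.' (+3 fires, +6 burnt)
Step 7: cell (3,2)='.' (+3 fires, +3 burnt)
Step 8: cell (3,2)='.' (+0 fires, +3 burnt)
  fire out at step 8

4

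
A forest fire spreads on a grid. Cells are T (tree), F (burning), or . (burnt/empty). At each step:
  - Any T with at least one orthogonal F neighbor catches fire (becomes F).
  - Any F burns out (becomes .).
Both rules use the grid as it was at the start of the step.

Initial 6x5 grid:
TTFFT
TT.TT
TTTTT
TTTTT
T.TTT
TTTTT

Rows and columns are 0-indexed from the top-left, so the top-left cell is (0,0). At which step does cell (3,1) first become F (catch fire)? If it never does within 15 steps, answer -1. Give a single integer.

Step 1: cell (3,1)='T' (+3 fires, +2 burnt)
Step 2: cell (3,1)='T' (+4 fires, +3 burnt)
Step 3: cell (3,1)='T' (+5 fires, +4 burnt)
Step 4: cell (3,1)='F' (+5 fires, +5 burnt)
  -> target ignites at step 4
Step 5: cell (3,1)='.' (+4 fires, +5 burnt)
Step 6: cell (3,1)='.' (+3 fires, +4 burnt)
Step 7: cell (3,1)='.' (+2 fires, +3 burnt)
Step 8: cell (3,1)='.' (+0 fires, +2 burnt)
  fire out at step 8

4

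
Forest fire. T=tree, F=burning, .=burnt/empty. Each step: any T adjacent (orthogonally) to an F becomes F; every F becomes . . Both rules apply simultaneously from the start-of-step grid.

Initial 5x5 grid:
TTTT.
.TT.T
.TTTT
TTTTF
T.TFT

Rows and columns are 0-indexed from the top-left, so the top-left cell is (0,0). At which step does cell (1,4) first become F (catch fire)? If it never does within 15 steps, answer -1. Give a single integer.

Step 1: cell (1,4)='T' (+4 fires, +2 burnt)
Step 2: cell (1,4)='F' (+3 fires, +4 burnt)
  -> target ignites at step 2
Step 3: cell (1,4)='.' (+2 fires, +3 burnt)
Step 4: cell (1,4)='.' (+3 fires, +2 burnt)
Step 5: cell (1,4)='.' (+3 fires, +3 burnt)
Step 6: cell (1,4)='.' (+2 fires, +3 burnt)
Step 7: cell (1,4)='.' (+1 fires, +2 burnt)
Step 8: cell (1,4)='.' (+0 fires, +1 burnt)
  fire out at step 8

2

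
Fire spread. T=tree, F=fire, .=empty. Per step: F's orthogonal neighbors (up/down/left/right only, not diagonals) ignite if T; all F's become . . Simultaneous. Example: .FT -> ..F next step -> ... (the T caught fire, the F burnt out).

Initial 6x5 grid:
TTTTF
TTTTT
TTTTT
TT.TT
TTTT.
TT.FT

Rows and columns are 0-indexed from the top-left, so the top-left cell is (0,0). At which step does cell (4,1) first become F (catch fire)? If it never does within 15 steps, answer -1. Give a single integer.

Step 1: cell (4,1)='T' (+4 fires, +2 burnt)
Step 2: cell (4,1)='T' (+5 fires, +4 burnt)
Step 3: cell (4,1)='F' (+5 fires, +5 burnt)
  -> target ignites at step 3
Step 4: cell (4,1)='.' (+6 fires, +5 burnt)
Step 5: cell (4,1)='.' (+4 fires, +6 burnt)
Step 6: cell (4,1)='.' (+1 fires, +4 burnt)
Step 7: cell (4,1)='.' (+0 fires, +1 burnt)
  fire out at step 7

3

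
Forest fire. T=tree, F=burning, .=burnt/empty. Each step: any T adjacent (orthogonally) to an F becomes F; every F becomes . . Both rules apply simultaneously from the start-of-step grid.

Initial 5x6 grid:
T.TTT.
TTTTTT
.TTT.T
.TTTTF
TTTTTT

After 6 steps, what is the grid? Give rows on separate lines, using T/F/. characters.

Step 1: 3 trees catch fire, 1 burn out
  T.TTT.
  TTTTTT
  .TTT.F
  .TTTF.
  TTTTTF
Step 2: 3 trees catch fire, 3 burn out
  T.TTT.
  TTTTTF
  .TTT..
  .TTF..
  TTTTF.
Step 3: 4 trees catch fire, 3 burn out
  T.TTT.
  TTTTF.
  .TTF..
  .TF...
  TTTF..
Step 4: 5 trees catch fire, 4 burn out
  T.TTF.
  TTTF..
  .TF...
  .F....
  TTF...
Step 5: 4 trees catch fire, 5 burn out
  T.TF..
  TTF...
  .F....
  ......
  TF....
Step 6: 3 trees catch fire, 4 burn out
  T.F...
  TF....
  ......
  ......
  F.....

T.F...
TF....
......
......
F.....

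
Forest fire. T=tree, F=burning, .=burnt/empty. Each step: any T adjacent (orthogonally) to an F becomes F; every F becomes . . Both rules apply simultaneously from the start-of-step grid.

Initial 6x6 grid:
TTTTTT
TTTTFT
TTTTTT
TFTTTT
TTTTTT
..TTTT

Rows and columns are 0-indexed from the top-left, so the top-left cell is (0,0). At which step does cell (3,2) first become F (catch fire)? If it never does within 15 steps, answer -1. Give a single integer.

Step 1: cell (3,2)='F' (+8 fires, +2 burnt)
  -> target ignites at step 1
Step 2: cell (3,2)='.' (+12 fires, +8 burnt)
Step 3: cell (3,2)='.' (+7 fires, +12 burnt)
Step 4: cell (3,2)='.' (+4 fires, +7 burnt)
Step 5: cell (3,2)='.' (+1 fires, +4 burnt)
Step 6: cell (3,2)='.' (+0 fires, +1 burnt)
  fire out at step 6

1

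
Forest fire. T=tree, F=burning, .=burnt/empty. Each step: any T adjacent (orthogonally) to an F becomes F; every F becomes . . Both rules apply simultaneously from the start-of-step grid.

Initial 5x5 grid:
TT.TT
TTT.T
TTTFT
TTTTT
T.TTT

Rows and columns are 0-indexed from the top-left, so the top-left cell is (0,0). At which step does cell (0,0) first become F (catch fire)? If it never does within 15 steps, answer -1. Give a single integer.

Step 1: cell (0,0)='T' (+3 fires, +1 burnt)
Step 2: cell (0,0)='T' (+6 fires, +3 burnt)
Step 3: cell (0,0)='T' (+6 fires, +6 burnt)
Step 4: cell (0,0)='T' (+4 fires, +6 burnt)
Step 5: cell (0,0)='F' (+2 fires, +4 burnt)
  -> target ignites at step 5
Step 6: cell (0,0)='.' (+0 fires, +2 burnt)
  fire out at step 6

5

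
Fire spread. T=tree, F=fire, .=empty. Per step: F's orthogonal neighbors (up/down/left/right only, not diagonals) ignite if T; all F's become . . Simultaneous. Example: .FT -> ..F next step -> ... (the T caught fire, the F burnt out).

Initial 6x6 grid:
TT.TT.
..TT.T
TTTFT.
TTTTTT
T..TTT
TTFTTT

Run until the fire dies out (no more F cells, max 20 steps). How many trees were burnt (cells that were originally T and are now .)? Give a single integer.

Answer: 23

Derivation:
Step 1: +6 fires, +2 burnt (F count now 6)
Step 2: +8 fires, +6 burnt (F count now 8)
Step 3: +7 fires, +8 burnt (F count now 7)
Step 4: +2 fires, +7 burnt (F count now 2)
Step 5: +0 fires, +2 burnt (F count now 0)
Fire out after step 5
Initially T: 26, now '.': 33
Total burnt (originally-T cells now '.'): 23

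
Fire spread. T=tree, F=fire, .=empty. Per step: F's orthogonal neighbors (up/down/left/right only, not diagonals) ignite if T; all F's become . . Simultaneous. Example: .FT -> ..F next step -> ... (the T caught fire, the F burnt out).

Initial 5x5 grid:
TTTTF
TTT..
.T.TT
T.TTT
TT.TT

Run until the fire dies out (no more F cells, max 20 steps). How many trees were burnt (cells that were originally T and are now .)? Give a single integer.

Answer: 8

Derivation:
Step 1: +1 fires, +1 burnt (F count now 1)
Step 2: +1 fires, +1 burnt (F count now 1)
Step 3: +2 fires, +1 burnt (F count now 2)
Step 4: +2 fires, +2 burnt (F count now 2)
Step 5: +2 fires, +2 burnt (F count now 2)
Step 6: +0 fires, +2 burnt (F count now 0)
Fire out after step 6
Initially T: 18, now '.': 15
Total burnt (originally-T cells now '.'): 8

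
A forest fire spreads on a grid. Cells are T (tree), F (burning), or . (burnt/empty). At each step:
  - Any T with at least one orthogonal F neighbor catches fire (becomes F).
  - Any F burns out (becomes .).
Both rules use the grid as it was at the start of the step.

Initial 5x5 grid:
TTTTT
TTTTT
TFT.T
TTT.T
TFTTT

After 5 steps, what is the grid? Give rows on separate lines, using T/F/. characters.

Step 1: 6 trees catch fire, 2 burn out
  TTTTT
  TFTTT
  F.F.T
  TFT.T
  F.FTT
Step 2: 6 trees catch fire, 6 burn out
  TFTTT
  F.FTT
  ....T
  F.F.T
  ...FT
Step 3: 4 trees catch fire, 6 burn out
  F.FTT
  ...FT
  ....T
  ....T
  ....F
Step 4: 3 trees catch fire, 4 burn out
  ...FT
  ....F
  ....T
  ....F
  .....
Step 5: 2 trees catch fire, 3 burn out
  ....F
  .....
  ....F
  .....
  .....

....F
.....
....F
.....
.....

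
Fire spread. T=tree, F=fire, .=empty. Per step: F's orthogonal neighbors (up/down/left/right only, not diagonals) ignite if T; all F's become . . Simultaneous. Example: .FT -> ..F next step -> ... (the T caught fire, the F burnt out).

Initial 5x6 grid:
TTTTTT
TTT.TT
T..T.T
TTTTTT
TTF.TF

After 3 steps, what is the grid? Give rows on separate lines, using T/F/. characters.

Step 1: 4 trees catch fire, 2 burn out
  TTTTTT
  TTT.TT
  T..T.T
  TTFTTF
  TF..F.
Step 2: 5 trees catch fire, 4 burn out
  TTTTTT
  TTT.TT
  T..T.F
  TF.FF.
  F.....
Step 3: 3 trees catch fire, 5 burn out
  TTTTTT
  TTT.TF
  T..F..
  F.....
  ......

TTTTTT
TTT.TF
T..F..
F.....
......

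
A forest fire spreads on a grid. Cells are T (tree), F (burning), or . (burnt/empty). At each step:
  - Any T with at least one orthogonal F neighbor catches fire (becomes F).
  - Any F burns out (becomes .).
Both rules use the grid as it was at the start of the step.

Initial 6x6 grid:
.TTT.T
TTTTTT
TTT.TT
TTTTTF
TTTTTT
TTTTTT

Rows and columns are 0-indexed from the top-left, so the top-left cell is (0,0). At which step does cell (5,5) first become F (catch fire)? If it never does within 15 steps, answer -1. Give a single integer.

Step 1: cell (5,5)='T' (+3 fires, +1 burnt)
Step 2: cell (5,5)='F' (+5 fires, +3 burnt)
  -> target ignites at step 2
Step 3: cell (5,5)='.' (+5 fires, +5 burnt)
Step 4: cell (5,5)='.' (+5 fires, +5 burnt)
Step 5: cell (5,5)='.' (+6 fires, +5 burnt)
Step 6: cell (5,5)='.' (+5 fires, +6 burnt)
Step 7: cell (5,5)='.' (+3 fires, +5 burnt)
Step 8: cell (5,5)='.' (+0 fires, +3 burnt)
  fire out at step 8

2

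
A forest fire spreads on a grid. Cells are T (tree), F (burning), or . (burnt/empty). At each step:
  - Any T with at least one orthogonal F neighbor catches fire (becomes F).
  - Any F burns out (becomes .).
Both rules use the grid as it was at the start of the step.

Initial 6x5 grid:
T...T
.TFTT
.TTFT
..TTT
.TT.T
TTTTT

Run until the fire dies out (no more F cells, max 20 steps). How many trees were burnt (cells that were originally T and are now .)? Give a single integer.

Step 1: +5 fires, +2 burnt (F count now 5)
Step 2: +4 fires, +5 burnt (F count now 4)
Step 3: +3 fires, +4 burnt (F count now 3)
Step 4: +3 fires, +3 burnt (F count now 3)
Step 5: +2 fires, +3 burnt (F count now 2)
Step 6: +1 fires, +2 burnt (F count now 1)
Step 7: +0 fires, +1 burnt (F count now 0)
Fire out after step 7
Initially T: 19, now '.': 29
Total burnt (originally-T cells now '.'): 18

Answer: 18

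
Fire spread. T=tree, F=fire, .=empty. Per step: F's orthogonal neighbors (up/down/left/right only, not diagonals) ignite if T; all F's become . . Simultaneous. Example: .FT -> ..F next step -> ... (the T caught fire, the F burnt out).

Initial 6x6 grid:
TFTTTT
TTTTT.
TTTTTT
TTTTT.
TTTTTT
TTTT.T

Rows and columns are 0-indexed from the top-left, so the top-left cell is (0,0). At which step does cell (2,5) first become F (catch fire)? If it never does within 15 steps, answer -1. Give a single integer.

Step 1: cell (2,5)='T' (+3 fires, +1 burnt)
Step 2: cell (2,5)='T' (+4 fires, +3 burnt)
Step 3: cell (2,5)='T' (+5 fires, +4 burnt)
Step 4: cell (2,5)='T' (+6 fires, +5 burnt)
Step 5: cell (2,5)='T' (+5 fires, +6 burnt)
Step 6: cell (2,5)='F' (+5 fires, +5 burnt)
  -> target ignites at step 6
Step 7: cell (2,5)='.' (+2 fires, +5 burnt)
Step 8: cell (2,5)='.' (+1 fires, +2 burnt)
Step 9: cell (2,5)='.' (+1 fires, +1 burnt)
Step 10: cell (2,5)='.' (+0 fires, +1 burnt)
  fire out at step 10

6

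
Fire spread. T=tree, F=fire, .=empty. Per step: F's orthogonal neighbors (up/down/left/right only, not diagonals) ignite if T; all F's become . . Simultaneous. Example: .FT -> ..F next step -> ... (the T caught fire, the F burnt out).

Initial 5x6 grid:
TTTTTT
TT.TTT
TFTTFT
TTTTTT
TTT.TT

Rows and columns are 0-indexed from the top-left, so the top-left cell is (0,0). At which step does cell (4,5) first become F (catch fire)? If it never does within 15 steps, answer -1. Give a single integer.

Step 1: cell (4,5)='T' (+8 fires, +2 burnt)
Step 2: cell (4,5)='T' (+11 fires, +8 burnt)
Step 3: cell (4,5)='F' (+7 fires, +11 burnt)
  -> target ignites at step 3
Step 4: cell (4,5)='.' (+0 fires, +7 burnt)
  fire out at step 4

3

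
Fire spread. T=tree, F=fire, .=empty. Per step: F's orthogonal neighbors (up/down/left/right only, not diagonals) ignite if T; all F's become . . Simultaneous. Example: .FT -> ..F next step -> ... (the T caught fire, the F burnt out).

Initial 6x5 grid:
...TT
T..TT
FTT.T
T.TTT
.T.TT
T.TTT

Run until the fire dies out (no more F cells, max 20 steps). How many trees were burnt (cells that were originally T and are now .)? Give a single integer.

Answer: 17

Derivation:
Step 1: +3 fires, +1 burnt (F count now 3)
Step 2: +1 fires, +3 burnt (F count now 1)
Step 3: +1 fires, +1 burnt (F count now 1)
Step 4: +1 fires, +1 burnt (F count now 1)
Step 5: +2 fires, +1 burnt (F count now 2)
Step 6: +3 fires, +2 burnt (F count now 3)
Step 7: +3 fires, +3 burnt (F count now 3)
Step 8: +2 fires, +3 burnt (F count now 2)
Step 9: +1 fires, +2 burnt (F count now 1)
Step 10: +0 fires, +1 burnt (F count now 0)
Fire out after step 10
Initially T: 19, now '.': 28
Total burnt (originally-T cells now '.'): 17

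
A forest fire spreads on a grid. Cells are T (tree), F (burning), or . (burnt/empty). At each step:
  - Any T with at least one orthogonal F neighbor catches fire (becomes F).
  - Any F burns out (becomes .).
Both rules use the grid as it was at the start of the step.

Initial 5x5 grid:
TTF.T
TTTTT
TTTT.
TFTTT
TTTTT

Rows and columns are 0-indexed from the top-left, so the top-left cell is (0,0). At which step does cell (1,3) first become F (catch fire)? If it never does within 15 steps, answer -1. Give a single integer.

Step 1: cell (1,3)='T' (+6 fires, +2 burnt)
Step 2: cell (1,3)='F' (+8 fires, +6 burnt)
  -> target ignites at step 2
Step 3: cell (1,3)='.' (+5 fires, +8 burnt)
Step 4: cell (1,3)='.' (+2 fires, +5 burnt)
Step 5: cell (1,3)='.' (+0 fires, +2 burnt)
  fire out at step 5

2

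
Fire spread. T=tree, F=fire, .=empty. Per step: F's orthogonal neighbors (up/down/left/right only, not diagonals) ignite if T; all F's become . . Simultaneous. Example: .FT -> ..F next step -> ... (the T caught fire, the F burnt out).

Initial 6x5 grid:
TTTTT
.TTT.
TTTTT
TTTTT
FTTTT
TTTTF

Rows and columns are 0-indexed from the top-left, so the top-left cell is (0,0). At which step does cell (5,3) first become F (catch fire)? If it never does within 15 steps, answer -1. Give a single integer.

Step 1: cell (5,3)='F' (+5 fires, +2 burnt)
  -> target ignites at step 1
Step 2: cell (5,3)='.' (+7 fires, +5 burnt)
Step 3: cell (5,3)='.' (+4 fires, +7 burnt)
Step 4: cell (5,3)='.' (+3 fires, +4 burnt)
Step 5: cell (5,3)='.' (+3 fires, +3 burnt)
Step 6: cell (5,3)='.' (+3 fires, +3 burnt)
Step 7: cell (5,3)='.' (+1 fires, +3 burnt)
Step 8: cell (5,3)='.' (+0 fires, +1 burnt)
  fire out at step 8

1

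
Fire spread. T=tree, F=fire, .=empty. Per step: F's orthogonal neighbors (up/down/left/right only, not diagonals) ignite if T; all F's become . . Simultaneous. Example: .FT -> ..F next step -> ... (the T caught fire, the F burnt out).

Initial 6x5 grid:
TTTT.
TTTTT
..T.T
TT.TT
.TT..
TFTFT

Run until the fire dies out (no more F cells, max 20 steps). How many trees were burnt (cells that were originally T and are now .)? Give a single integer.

Answer: 7

Derivation:
Step 1: +4 fires, +2 burnt (F count now 4)
Step 2: +2 fires, +4 burnt (F count now 2)
Step 3: +1 fires, +2 burnt (F count now 1)
Step 4: +0 fires, +1 burnt (F count now 0)
Fire out after step 4
Initially T: 20, now '.': 17
Total burnt (originally-T cells now '.'): 7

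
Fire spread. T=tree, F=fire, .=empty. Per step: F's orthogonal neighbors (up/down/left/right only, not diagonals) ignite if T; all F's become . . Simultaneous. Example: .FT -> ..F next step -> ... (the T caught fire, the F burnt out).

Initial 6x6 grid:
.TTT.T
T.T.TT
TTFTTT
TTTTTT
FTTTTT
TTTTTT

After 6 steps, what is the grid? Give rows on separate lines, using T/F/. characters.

Step 1: 7 trees catch fire, 2 burn out
  .TTT.T
  T.F.TT
  TF.FTT
  FTFTTT
  .FTTTT
  FTTTTT
Step 2: 7 trees catch fire, 7 burn out
  .TFT.T
  T...TT
  F...FT
  .F.FTT
  ..FTTT
  .FTTTT
Step 3: 8 trees catch fire, 7 burn out
  .F.F.T
  F...FT
  .....F
  ....FT
  ...FTT
  ..FTTT
Step 4: 4 trees catch fire, 8 burn out
  .....T
  .....F
  ......
  .....F
  ....FT
  ...FTT
Step 5: 3 trees catch fire, 4 burn out
  .....F
  ......
  ......
  ......
  .....F
  ....FT
Step 6: 1 trees catch fire, 3 burn out
  ......
  ......
  ......
  ......
  ......
  .....F

......
......
......
......
......
.....F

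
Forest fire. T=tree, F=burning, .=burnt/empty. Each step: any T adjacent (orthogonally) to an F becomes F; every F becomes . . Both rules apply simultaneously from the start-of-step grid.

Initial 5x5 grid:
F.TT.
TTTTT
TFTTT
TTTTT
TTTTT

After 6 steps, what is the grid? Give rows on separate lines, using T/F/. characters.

Step 1: 5 trees catch fire, 2 burn out
  ..TT.
  FFTTT
  F.FTT
  TFTTT
  TTTTT
Step 2: 5 trees catch fire, 5 burn out
  ..TT.
  ..FTT
  ...FT
  F.FTT
  TFTTT
Step 3: 6 trees catch fire, 5 burn out
  ..FT.
  ...FT
  ....F
  ...FT
  F.FTT
Step 4: 4 trees catch fire, 6 burn out
  ...F.
  ....F
  .....
  ....F
  ...FT
Step 5: 1 trees catch fire, 4 burn out
  .....
  .....
  .....
  .....
  ....F
Step 6: 0 trees catch fire, 1 burn out
  .....
  .....
  .....
  .....
  .....

.....
.....
.....
.....
.....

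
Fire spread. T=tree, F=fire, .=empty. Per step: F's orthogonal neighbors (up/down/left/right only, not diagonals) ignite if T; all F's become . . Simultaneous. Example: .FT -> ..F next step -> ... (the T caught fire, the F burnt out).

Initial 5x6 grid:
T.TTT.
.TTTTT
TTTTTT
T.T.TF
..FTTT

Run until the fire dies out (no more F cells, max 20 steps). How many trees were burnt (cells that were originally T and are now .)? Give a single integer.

Answer: 20

Derivation:
Step 1: +5 fires, +2 burnt (F count now 5)
Step 2: +4 fires, +5 burnt (F count now 4)
Step 3: +4 fires, +4 burnt (F count now 4)
Step 4: +5 fires, +4 burnt (F count now 5)
Step 5: +2 fires, +5 burnt (F count now 2)
Step 6: +0 fires, +2 burnt (F count now 0)
Fire out after step 6
Initially T: 21, now '.': 29
Total burnt (originally-T cells now '.'): 20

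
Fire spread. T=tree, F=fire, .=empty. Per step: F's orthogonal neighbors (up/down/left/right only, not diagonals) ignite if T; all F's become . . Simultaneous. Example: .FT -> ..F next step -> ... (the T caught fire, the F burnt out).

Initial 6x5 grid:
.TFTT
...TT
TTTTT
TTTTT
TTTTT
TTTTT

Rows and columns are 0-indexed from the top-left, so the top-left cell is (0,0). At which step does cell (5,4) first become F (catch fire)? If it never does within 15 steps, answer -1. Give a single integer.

Step 1: cell (5,4)='T' (+2 fires, +1 burnt)
Step 2: cell (5,4)='T' (+2 fires, +2 burnt)
Step 3: cell (5,4)='T' (+2 fires, +2 burnt)
Step 4: cell (5,4)='T' (+3 fires, +2 burnt)
Step 5: cell (5,4)='T' (+4 fires, +3 burnt)
Step 6: cell (5,4)='T' (+5 fires, +4 burnt)
Step 7: cell (5,4)='F' (+4 fires, +5 burnt)
  -> target ignites at step 7
Step 8: cell (5,4)='.' (+2 fires, +4 burnt)
Step 9: cell (5,4)='.' (+1 fires, +2 burnt)
Step 10: cell (5,4)='.' (+0 fires, +1 burnt)
  fire out at step 10

7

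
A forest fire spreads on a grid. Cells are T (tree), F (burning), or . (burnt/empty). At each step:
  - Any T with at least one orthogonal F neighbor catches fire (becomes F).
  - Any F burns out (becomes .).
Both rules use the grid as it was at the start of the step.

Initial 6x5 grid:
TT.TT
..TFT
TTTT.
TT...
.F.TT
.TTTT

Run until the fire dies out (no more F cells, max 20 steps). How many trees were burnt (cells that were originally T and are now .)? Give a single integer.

Answer: 16

Derivation:
Step 1: +6 fires, +2 burnt (F count now 6)
Step 2: +5 fires, +6 burnt (F count now 5)
Step 3: +2 fires, +5 burnt (F count now 2)
Step 4: +2 fires, +2 burnt (F count now 2)
Step 5: +1 fires, +2 burnt (F count now 1)
Step 6: +0 fires, +1 burnt (F count now 0)
Fire out after step 6
Initially T: 18, now '.': 28
Total burnt (originally-T cells now '.'): 16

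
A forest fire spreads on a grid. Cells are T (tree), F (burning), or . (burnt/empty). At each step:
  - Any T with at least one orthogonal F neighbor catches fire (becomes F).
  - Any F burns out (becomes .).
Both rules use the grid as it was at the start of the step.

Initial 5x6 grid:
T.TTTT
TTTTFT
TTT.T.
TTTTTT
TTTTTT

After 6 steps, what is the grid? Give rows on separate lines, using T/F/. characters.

Step 1: 4 trees catch fire, 1 burn out
  T.TTFT
  TTTF.F
  TTT.F.
  TTTTTT
  TTTTTT
Step 2: 4 trees catch fire, 4 burn out
  T.TF.F
  TTF...
  TTT...
  TTTTFT
  TTTTTT
Step 3: 6 trees catch fire, 4 burn out
  T.F...
  TF....
  TTF...
  TTTF.F
  TTTTFT
Step 4: 5 trees catch fire, 6 burn out
  T.....
  F.....
  TF....
  TTF...
  TTTF.F
Step 5: 4 trees catch fire, 5 burn out
  F.....
  ......
  F.....
  TF....
  TTF...
Step 6: 2 trees catch fire, 4 burn out
  ......
  ......
  ......
  F.....
  TF....

......
......
......
F.....
TF....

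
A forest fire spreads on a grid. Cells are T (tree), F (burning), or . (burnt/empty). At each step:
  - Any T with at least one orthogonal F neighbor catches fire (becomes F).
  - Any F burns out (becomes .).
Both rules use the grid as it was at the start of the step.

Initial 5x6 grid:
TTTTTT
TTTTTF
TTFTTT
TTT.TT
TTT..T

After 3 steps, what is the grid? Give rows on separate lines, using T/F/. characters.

Step 1: 7 trees catch fire, 2 burn out
  TTTTTF
  TTFTF.
  TF.FTF
  TTF.TT
  TTT..T
Step 2: 9 trees catch fire, 7 burn out
  TTFTF.
  TF.F..
  F...F.
  TF..TF
  TTF..T
Step 3: 7 trees catch fire, 9 burn out
  TF.F..
  F.....
  ......
  F...F.
  TF...F

TF.F..
F.....
......
F...F.
TF...F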